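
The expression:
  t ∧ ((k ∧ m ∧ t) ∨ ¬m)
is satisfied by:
  {t: True, k: True, m: False}
  {t: True, m: False, k: False}
  {t: True, k: True, m: True}


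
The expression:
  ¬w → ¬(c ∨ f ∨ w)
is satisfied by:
  {w: True, f: False, c: False}
  {c: True, w: True, f: False}
  {w: True, f: True, c: False}
  {c: True, w: True, f: True}
  {c: False, f: False, w: False}


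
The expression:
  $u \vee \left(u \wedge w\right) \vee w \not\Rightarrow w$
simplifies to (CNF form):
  $u$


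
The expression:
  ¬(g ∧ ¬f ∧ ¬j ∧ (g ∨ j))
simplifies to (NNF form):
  f ∨ j ∨ ¬g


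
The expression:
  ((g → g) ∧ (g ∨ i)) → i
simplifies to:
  i ∨ ¬g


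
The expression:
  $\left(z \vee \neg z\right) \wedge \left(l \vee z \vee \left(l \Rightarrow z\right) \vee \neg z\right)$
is always true.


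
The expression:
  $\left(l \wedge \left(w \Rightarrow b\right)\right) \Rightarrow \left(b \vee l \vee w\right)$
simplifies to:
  $\text{True}$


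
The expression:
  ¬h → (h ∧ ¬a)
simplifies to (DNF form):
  h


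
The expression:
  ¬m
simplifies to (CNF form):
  ¬m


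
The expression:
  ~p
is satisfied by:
  {p: False}


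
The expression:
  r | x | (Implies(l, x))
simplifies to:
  r | x | ~l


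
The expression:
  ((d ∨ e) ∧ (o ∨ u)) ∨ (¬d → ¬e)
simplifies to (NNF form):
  d ∨ o ∨ u ∨ ¬e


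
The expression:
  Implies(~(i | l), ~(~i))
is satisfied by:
  {i: True, l: True}
  {i: True, l: False}
  {l: True, i: False}


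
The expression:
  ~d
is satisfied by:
  {d: False}


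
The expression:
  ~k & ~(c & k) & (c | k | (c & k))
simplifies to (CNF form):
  c & ~k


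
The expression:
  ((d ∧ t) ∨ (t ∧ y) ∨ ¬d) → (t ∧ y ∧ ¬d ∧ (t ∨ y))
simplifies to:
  (d ∨ t) ∧ (d ∨ y) ∧ (¬d ∨ ¬t)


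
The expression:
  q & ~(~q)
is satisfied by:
  {q: True}


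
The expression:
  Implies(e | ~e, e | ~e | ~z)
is always true.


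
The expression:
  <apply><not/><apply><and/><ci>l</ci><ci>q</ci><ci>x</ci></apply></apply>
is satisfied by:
  {l: False, q: False, x: False}
  {x: True, l: False, q: False}
  {q: True, l: False, x: False}
  {x: True, q: True, l: False}
  {l: True, x: False, q: False}
  {x: True, l: True, q: False}
  {q: True, l: True, x: False}


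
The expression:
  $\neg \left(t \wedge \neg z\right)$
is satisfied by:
  {z: True, t: False}
  {t: False, z: False}
  {t: True, z: True}


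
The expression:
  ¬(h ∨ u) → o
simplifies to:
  h ∨ o ∨ u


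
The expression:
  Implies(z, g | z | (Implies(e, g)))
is always true.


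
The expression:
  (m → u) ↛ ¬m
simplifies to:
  m ∧ u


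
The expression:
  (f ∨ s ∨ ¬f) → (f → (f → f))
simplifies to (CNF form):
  True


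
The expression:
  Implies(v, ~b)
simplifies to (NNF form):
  ~b | ~v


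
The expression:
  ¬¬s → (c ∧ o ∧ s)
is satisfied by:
  {c: True, o: True, s: False}
  {c: True, o: False, s: False}
  {o: True, c: False, s: False}
  {c: False, o: False, s: False}
  {c: True, s: True, o: True}


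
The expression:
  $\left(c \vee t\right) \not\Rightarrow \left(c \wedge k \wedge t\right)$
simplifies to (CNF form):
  $\left(c \vee t\right) \wedge \left(t \vee \neg t\right) \wedge \left(c \vee t \vee \neg c\right) \wedge \left(c \vee t \vee \neg k\right) \wedge \left(c \vee \neg c \vee \neg k\right) \wedge \left(t \vee \neg c \vee \neg t\right) \wedge \left(t \vee \neg k \vee \neg t\right) \wedge \left(\neg c \vee \neg k \vee \neg t\right)$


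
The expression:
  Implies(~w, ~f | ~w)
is always true.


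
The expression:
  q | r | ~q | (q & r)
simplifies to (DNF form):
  True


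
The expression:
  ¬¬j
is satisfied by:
  {j: True}


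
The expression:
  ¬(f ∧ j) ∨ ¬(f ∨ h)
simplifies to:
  ¬f ∨ ¬j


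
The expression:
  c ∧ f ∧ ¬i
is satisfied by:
  {c: True, f: True, i: False}


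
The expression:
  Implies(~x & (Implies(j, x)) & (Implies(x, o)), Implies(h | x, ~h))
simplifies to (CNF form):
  j | x | ~h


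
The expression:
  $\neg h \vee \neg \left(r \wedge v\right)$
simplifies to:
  $\neg h \vee \neg r \vee \neg v$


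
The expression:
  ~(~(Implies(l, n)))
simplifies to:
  n | ~l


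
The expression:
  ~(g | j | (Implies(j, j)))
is never true.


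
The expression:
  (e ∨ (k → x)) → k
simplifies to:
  k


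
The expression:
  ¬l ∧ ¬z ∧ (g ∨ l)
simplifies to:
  g ∧ ¬l ∧ ¬z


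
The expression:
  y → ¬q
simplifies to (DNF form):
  ¬q ∨ ¬y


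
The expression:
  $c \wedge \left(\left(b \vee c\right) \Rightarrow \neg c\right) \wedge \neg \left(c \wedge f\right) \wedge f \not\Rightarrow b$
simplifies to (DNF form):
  $\text{False}$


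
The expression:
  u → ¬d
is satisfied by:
  {u: False, d: False}
  {d: True, u: False}
  {u: True, d: False}


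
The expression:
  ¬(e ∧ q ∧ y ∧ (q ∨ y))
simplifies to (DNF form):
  ¬e ∨ ¬q ∨ ¬y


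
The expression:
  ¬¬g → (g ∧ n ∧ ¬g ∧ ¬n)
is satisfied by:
  {g: False}


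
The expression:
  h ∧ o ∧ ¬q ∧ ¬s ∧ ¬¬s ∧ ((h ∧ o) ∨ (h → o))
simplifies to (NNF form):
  False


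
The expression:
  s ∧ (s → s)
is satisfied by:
  {s: True}


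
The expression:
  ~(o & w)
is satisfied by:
  {w: False, o: False}
  {o: True, w: False}
  {w: True, o: False}


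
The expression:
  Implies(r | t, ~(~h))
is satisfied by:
  {h: True, t: False, r: False}
  {r: True, h: True, t: False}
  {h: True, t: True, r: False}
  {r: True, h: True, t: True}
  {r: False, t: False, h: False}


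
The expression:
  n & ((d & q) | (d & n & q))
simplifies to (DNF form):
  d & n & q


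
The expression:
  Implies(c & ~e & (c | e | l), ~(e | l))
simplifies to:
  e | ~c | ~l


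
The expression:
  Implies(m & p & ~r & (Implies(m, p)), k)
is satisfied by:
  {r: True, k: True, p: False, m: False}
  {r: True, p: False, m: False, k: False}
  {k: True, p: False, m: False, r: False}
  {k: False, p: False, m: False, r: False}
  {r: True, m: True, k: True, p: False}
  {r: True, m: True, k: False, p: False}
  {m: True, k: True, r: False, p: False}
  {m: True, r: False, p: False, k: False}
  {k: True, r: True, p: True, m: False}
  {r: True, p: True, k: False, m: False}
  {k: True, p: True, r: False, m: False}
  {p: True, r: False, m: False, k: False}
  {r: True, m: True, p: True, k: True}
  {r: True, m: True, p: True, k: False}
  {m: True, p: True, k: True, r: False}


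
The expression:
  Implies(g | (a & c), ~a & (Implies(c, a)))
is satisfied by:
  {g: False, c: False, a: False}
  {a: True, g: False, c: False}
  {c: True, g: False, a: False}
  {g: True, c: False, a: False}


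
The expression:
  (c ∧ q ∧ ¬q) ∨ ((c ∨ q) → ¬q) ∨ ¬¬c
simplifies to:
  c ∨ ¬q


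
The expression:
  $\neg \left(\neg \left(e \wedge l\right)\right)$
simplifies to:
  $e \wedge l$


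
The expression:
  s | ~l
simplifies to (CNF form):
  s | ~l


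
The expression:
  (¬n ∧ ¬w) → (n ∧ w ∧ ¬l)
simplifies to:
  n ∨ w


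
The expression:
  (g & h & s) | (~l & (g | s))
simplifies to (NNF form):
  (g | s) & (g | ~l) & (h | ~l) & (s | ~l)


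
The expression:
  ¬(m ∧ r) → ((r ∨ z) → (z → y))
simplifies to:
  y ∨ (m ∧ r) ∨ ¬z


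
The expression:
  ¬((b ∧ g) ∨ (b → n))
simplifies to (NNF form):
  b ∧ ¬g ∧ ¬n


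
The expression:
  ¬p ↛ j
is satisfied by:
  {j: True, p: False}
  {p: False, j: False}
  {p: True, j: True}


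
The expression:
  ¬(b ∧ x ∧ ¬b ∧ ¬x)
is always true.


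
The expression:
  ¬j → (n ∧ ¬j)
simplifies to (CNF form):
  j ∨ n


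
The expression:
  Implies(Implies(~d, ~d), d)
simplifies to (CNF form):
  d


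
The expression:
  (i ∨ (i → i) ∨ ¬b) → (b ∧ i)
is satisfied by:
  {i: True, b: True}


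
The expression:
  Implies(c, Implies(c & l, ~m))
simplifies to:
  ~c | ~l | ~m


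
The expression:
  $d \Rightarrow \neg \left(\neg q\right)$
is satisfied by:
  {q: True, d: False}
  {d: False, q: False}
  {d: True, q: True}


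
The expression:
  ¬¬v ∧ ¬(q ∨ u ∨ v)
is never true.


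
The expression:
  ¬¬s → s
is always true.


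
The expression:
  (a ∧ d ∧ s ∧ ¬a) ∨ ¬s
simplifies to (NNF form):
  ¬s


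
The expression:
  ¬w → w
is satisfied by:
  {w: True}


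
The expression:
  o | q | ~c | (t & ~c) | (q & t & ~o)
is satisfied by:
  {q: True, o: True, c: False}
  {q: True, o: False, c: False}
  {o: True, q: False, c: False}
  {q: False, o: False, c: False}
  {q: True, c: True, o: True}
  {q: True, c: True, o: False}
  {c: True, o: True, q: False}


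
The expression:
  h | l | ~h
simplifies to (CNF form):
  True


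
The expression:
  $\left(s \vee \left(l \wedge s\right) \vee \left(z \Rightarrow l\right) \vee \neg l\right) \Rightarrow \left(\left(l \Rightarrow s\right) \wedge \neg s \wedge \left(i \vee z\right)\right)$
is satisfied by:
  {i: True, z: True, l: False, s: False}
  {i: True, z: False, l: False, s: False}
  {z: True, s: False, i: False, l: False}


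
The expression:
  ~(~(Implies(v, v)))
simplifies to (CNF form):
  True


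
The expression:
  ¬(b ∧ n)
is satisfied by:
  {n: False, b: False}
  {b: True, n: False}
  {n: True, b: False}


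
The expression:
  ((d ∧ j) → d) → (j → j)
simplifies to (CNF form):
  True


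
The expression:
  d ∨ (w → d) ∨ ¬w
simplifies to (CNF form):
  d ∨ ¬w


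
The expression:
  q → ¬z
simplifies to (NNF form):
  ¬q ∨ ¬z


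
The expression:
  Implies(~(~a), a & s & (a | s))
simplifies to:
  s | ~a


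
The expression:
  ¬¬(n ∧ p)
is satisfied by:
  {p: True, n: True}


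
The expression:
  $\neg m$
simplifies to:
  $\neg m$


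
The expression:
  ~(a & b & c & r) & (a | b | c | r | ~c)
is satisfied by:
  {c: False, a: False, b: False, r: False}
  {r: True, c: False, a: False, b: False}
  {b: True, c: False, a: False, r: False}
  {r: True, b: True, c: False, a: False}
  {a: True, r: False, c: False, b: False}
  {r: True, a: True, c: False, b: False}
  {b: True, a: True, r: False, c: False}
  {r: True, b: True, a: True, c: False}
  {c: True, b: False, a: False, r: False}
  {r: True, c: True, b: False, a: False}
  {b: True, c: True, r: False, a: False}
  {r: True, b: True, c: True, a: False}
  {a: True, c: True, b: False, r: False}
  {r: True, a: True, c: True, b: False}
  {b: True, a: True, c: True, r: False}


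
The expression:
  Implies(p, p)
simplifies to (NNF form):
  True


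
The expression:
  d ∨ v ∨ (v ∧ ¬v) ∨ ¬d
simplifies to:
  True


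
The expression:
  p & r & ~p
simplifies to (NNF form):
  False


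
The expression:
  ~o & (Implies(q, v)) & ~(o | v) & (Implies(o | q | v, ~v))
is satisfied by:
  {q: False, v: False, o: False}


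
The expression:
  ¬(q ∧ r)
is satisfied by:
  {q: False, r: False}
  {r: True, q: False}
  {q: True, r: False}


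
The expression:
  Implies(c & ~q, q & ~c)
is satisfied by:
  {q: True, c: False}
  {c: False, q: False}
  {c: True, q: True}


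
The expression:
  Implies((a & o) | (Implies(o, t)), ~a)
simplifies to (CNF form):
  ~a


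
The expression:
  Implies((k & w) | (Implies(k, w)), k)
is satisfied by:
  {k: True}


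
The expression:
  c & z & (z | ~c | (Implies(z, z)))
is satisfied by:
  {c: True, z: True}


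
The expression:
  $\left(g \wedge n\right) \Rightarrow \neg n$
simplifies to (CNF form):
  $\neg g \vee \neg n$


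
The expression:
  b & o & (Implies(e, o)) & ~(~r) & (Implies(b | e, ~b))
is never true.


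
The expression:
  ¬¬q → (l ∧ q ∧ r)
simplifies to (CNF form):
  (l ∨ ¬q) ∧ (r ∨ ¬q)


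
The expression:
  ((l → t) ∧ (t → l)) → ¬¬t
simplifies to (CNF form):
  l ∨ t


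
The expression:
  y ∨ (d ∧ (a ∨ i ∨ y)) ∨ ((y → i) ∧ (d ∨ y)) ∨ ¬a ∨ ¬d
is always true.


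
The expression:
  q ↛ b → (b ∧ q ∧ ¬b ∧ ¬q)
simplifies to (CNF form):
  b ∨ ¬q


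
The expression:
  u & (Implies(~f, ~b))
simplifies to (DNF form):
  (f & u) | (u & ~b)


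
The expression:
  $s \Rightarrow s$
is always true.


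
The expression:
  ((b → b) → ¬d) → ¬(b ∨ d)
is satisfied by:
  {d: True, b: False}
  {b: False, d: False}
  {b: True, d: True}


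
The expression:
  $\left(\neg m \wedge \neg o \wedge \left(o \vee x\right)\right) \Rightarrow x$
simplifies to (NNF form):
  $\text{True}$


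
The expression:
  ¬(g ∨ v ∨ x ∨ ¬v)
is never true.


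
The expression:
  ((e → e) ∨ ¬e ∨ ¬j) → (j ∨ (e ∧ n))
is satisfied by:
  {e: True, j: True, n: True}
  {e: True, j: True, n: False}
  {j: True, n: True, e: False}
  {j: True, n: False, e: False}
  {e: True, n: True, j: False}


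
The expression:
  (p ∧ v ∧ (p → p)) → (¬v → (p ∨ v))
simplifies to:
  True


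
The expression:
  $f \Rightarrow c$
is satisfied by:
  {c: True, f: False}
  {f: False, c: False}
  {f: True, c: True}


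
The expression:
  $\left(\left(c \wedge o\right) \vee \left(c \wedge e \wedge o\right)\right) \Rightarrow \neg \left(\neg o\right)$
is always true.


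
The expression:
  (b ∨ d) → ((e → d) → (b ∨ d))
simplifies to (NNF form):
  True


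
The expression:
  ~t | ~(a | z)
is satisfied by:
  {z: False, t: False, a: False}
  {a: True, z: False, t: False}
  {z: True, a: False, t: False}
  {a: True, z: True, t: False}
  {t: True, a: False, z: False}


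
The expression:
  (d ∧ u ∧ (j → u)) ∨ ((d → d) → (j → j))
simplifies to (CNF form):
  True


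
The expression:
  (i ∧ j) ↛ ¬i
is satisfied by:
  {i: True, j: True}


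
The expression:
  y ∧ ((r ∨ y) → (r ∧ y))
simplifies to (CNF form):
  r ∧ y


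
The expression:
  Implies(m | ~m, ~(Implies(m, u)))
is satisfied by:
  {m: True, u: False}


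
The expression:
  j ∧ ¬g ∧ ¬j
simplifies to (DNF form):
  False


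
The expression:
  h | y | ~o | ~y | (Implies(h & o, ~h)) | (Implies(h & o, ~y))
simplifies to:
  True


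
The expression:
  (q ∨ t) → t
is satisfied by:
  {t: True, q: False}
  {q: False, t: False}
  {q: True, t: True}


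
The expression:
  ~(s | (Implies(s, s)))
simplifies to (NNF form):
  False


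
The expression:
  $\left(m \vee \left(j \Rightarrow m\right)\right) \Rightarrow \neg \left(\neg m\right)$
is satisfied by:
  {m: True, j: True}
  {m: True, j: False}
  {j: True, m: False}


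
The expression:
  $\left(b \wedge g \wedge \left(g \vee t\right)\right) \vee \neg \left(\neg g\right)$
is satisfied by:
  {g: True}


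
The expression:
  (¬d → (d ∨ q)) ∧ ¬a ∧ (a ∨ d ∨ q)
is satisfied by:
  {d: True, q: True, a: False}
  {d: True, q: False, a: False}
  {q: True, d: False, a: False}


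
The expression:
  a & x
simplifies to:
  a & x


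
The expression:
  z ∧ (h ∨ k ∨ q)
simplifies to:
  z ∧ (h ∨ k ∨ q)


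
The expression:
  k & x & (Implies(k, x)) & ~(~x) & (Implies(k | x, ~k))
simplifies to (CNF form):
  False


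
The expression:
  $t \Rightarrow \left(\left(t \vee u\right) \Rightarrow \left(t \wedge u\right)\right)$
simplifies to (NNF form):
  $u \vee \neg t$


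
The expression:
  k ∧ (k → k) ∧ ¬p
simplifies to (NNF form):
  k ∧ ¬p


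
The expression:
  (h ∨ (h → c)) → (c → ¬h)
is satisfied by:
  {h: False, c: False}
  {c: True, h: False}
  {h: True, c: False}


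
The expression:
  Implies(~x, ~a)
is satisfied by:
  {x: True, a: False}
  {a: False, x: False}
  {a: True, x: True}


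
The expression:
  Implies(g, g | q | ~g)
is always true.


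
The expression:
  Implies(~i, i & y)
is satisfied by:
  {i: True}


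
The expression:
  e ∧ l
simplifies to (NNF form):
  e ∧ l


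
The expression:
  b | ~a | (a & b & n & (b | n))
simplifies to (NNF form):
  b | ~a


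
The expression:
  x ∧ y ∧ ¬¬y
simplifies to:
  x ∧ y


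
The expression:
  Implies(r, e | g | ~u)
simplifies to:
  e | g | ~r | ~u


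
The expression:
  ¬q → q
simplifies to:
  q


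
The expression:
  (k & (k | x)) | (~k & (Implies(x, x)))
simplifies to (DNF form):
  True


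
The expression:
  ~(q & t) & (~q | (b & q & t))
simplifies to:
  ~q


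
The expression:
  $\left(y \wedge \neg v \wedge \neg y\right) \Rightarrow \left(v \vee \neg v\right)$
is always true.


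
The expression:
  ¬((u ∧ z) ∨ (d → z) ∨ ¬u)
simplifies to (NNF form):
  d ∧ u ∧ ¬z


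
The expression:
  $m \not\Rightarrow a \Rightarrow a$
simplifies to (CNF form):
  $a \vee \neg m$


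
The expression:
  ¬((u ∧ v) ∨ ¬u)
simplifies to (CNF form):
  u ∧ ¬v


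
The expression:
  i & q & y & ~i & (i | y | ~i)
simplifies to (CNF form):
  False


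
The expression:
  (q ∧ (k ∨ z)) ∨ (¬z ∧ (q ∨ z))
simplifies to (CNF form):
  q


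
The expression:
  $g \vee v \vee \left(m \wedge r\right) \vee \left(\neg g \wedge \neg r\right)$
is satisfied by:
  {m: True, v: True, g: True, r: False}
  {m: True, v: True, g: False, r: False}
  {m: True, g: True, v: False, r: False}
  {m: True, g: False, v: False, r: False}
  {v: True, g: True, m: False, r: False}
  {v: True, g: False, m: False, r: False}
  {g: True, m: False, v: False, r: False}
  {g: False, m: False, v: False, r: False}
  {r: True, m: True, v: True, g: True}
  {r: True, m: True, v: True, g: False}
  {r: True, m: True, g: True, v: False}
  {r: True, m: True, g: False, v: False}
  {r: True, v: True, g: True, m: False}
  {r: True, v: True, g: False, m: False}
  {r: True, g: True, v: False, m: False}


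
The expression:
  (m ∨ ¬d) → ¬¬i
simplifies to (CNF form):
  (d ∨ i) ∧ (i ∨ ¬m)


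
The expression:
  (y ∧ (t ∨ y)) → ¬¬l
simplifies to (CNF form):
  l ∨ ¬y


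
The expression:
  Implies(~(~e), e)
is always true.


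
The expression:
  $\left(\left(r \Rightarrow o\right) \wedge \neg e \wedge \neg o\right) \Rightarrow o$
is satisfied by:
  {r: True, o: True, e: True}
  {r: True, o: True, e: False}
  {r: True, e: True, o: False}
  {r: True, e: False, o: False}
  {o: True, e: True, r: False}
  {o: True, e: False, r: False}
  {e: True, o: False, r: False}


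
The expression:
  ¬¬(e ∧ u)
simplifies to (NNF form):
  e ∧ u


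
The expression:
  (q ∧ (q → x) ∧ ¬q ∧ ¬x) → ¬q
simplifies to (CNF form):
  True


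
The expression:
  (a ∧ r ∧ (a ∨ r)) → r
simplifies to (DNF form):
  True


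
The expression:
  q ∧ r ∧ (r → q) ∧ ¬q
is never true.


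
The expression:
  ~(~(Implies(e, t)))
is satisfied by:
  {t: True, e: False}
  {e: False, t: False}
  {e: True, t: True}


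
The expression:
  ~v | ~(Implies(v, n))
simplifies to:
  ~n | ~v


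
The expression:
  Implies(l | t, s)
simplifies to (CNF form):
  (s | ~l) & (s | ~t)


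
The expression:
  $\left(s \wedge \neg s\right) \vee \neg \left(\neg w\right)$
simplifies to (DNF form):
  $w$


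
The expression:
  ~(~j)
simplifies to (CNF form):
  j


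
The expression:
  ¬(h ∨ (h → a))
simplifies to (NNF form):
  False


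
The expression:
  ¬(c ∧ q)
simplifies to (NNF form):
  ¬c ∨ ¬q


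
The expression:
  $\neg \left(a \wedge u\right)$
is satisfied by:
  {u: False, a: False}
  {a: True, u: False}
  {u: True, a: False}


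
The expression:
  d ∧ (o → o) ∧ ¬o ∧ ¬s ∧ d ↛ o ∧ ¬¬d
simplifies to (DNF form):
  d ∧ ¬o ∧ ¬s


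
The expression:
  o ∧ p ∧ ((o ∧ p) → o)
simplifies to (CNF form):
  o ∧ p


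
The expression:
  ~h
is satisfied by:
  {h: False}


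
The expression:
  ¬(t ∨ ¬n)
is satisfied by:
  {n: True, t: False}


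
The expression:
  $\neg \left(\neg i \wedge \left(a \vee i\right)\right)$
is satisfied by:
  {i: True, a: False}
  {a: False, i: False}
  {a: True, i: True}


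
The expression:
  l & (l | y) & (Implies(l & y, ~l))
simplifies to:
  l & ~y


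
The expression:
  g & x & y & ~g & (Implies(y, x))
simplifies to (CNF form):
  False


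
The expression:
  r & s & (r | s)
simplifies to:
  r & s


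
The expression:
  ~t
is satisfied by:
  {t: False}


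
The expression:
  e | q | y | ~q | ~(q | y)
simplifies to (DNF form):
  True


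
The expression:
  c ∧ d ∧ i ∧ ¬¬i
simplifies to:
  c ∧ d ∧ i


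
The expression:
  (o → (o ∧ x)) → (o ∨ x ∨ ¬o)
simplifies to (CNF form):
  True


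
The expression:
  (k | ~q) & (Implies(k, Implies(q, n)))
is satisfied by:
  {n: True, k: True, q: False}
  {n: True, k: False, q: False}
  {k: True, n: False, q: False}
  {n: False, k: False, q: False}
  {n: True, q: True, k: True}


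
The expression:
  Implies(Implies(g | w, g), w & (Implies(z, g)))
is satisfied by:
  {w: True}


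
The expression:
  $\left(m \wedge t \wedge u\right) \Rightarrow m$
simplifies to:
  $\text{True}$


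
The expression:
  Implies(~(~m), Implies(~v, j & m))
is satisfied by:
  {v: True, j: True, m: False}
  {v: True, j: False, m: False}
  {j: True, v: False, m: False}
  {v: False, j: False, m: False}
  {v: True, m: True, j: True}
  {v: True, m: True, j: False}
  {m: True, j: True, v: False}


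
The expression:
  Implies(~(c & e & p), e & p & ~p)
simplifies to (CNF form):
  c & e & p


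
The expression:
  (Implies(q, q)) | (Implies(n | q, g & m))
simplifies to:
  True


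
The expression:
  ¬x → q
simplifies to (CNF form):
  q ∨ x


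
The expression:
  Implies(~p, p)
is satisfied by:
  {p: True}


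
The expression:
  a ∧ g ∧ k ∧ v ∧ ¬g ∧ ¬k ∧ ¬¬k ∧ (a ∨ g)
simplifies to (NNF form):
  False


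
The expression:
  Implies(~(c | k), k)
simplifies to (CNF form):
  c | k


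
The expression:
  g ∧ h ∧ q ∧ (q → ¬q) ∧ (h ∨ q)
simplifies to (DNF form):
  False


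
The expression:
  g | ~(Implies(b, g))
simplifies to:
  b | g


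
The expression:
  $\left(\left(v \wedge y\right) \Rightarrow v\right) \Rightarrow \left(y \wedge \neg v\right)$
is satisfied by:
  {y: True, v: False}


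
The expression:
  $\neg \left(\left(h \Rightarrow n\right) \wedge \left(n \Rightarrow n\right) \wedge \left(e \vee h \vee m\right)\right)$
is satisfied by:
  {h: True, m: False, n: False, e: False}
  {h: True, e: True, m: False, n: False}
  {h: True, m: True, n: False, e: False}
  {h: True, e: True, m: True, n: False}
  {e: False, m: False, n: False, h: False}
  {n: True, e: False, m: False, h: False}


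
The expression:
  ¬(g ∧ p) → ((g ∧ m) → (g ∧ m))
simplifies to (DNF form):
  True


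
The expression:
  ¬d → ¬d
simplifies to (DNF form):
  True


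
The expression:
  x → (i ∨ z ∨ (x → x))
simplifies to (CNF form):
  True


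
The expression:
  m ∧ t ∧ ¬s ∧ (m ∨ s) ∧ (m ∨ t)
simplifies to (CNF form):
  m ∧ t ∧ ¬s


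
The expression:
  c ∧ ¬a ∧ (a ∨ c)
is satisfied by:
  {c: True, a: False}


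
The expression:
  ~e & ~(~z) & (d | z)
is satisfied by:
  {z: True, e: False}


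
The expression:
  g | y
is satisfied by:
  {y: True, g: True}
  {y: True, g: False}
  {g: True, y: False}


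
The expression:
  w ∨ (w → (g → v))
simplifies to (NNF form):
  True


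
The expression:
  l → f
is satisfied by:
  {f: True, l: False}
  {l: False, f: False}
  {l: True, f: True}


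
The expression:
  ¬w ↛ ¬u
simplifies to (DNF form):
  u ∧ ¬w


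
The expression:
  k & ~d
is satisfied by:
  {k: True, d: False}


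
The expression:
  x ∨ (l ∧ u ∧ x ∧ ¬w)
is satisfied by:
  {x: True}


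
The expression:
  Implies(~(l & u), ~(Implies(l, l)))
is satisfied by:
  {u: True, l: True}


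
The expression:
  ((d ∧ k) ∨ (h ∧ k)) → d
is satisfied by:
  {d: True, h: False, k: False}
  {h: False, k: False, d: False}
  {d: True, k: True, h: False}
  {k: True, h: False, d: False}
  {d: True, h: True, k: False}
  {h: True, d: False, k: False}
  {d: True, k: True, h: True}


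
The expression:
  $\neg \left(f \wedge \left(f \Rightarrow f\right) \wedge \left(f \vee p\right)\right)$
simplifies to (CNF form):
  $\neg f$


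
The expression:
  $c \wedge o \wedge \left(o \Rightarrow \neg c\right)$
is never true.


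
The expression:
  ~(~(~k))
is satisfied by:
  {k: False}


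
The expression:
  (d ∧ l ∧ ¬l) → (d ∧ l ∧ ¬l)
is always true.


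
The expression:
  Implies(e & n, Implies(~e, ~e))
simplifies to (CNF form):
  True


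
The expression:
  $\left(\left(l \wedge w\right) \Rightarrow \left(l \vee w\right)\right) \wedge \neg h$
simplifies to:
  $\neg h$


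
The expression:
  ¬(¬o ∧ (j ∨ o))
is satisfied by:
  {o: True, j: False}
  {j: False, o: False}
  {j: True, o: True}


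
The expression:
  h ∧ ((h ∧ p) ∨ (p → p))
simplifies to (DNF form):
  h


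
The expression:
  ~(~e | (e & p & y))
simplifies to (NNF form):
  e & (~p | ~y)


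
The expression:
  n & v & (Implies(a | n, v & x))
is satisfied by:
  {x: True, n: True, v: True}


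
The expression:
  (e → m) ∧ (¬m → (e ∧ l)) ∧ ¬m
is never true.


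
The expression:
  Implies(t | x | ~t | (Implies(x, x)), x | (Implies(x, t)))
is always true.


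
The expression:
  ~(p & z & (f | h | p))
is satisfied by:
  {p: False, z: False}
  {z: True, p: False}
  {p: True, z: False}


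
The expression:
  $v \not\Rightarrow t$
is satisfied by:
  {v: True, t: False}


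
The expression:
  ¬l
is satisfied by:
  {l: False}


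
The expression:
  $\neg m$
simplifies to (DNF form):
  $\neg m$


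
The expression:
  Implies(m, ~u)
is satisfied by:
  {u: False, m: False}
  {m: True, u: False}
  {u: True, m: False}


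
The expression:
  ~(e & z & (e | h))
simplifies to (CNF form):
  ~e | ~z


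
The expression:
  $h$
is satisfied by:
  {h: True}


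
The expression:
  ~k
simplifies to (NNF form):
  ~k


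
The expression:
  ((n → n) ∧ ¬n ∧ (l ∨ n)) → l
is always true.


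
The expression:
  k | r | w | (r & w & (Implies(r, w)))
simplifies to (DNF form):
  k | r | w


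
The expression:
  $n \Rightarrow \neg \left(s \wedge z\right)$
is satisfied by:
  {s: False, z: False, n: False}
  {n: True, s: False, z: False}
  {z: True, s: False, n: False}
  {n: True, z: True, s: False}
  {s: True, n: False, z: False}
  {n: True, s: True, z: False}
  {z: True, s: True, n: False}


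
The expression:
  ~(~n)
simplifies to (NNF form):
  n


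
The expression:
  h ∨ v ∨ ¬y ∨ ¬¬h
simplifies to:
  h ∨ v ∨ ¬y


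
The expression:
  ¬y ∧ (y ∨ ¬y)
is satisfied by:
  {y: False}


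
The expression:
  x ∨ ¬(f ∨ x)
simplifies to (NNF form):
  x ∨ ¬f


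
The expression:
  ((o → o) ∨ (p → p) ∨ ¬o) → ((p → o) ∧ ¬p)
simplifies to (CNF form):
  ¬p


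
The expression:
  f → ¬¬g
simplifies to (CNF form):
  g ∨ ¬f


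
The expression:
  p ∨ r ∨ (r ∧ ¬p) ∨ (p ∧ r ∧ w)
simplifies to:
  p ∨ r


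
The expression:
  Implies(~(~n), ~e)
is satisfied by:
  {e: False, n: False}
  {n: True, e: False}
  {e: True, n: False}


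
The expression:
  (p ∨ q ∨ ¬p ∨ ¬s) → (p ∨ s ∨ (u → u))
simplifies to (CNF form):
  True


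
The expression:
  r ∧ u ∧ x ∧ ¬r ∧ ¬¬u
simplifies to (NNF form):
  False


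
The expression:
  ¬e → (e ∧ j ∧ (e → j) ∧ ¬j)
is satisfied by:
  {e: True}


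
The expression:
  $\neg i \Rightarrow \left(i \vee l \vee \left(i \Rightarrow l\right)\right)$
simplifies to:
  $\text{True}$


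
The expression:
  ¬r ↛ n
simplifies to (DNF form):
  n ∨ ¬r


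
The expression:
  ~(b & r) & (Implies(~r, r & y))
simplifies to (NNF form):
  r & ~b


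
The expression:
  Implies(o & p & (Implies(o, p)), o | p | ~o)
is always true.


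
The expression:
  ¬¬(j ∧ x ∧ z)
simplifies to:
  j ∧ x ∧ z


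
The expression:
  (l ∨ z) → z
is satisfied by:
  {z: True, l: False}
  {l: False, z: False}
  {l: True, z: True}


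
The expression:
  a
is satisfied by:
  {a: True}


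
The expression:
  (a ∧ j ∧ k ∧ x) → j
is always true.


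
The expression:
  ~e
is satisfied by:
  {e: False}


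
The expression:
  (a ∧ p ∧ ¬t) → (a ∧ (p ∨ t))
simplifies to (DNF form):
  True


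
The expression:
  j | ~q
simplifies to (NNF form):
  j | ~q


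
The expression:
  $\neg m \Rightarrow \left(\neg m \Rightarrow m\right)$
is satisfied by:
  {m: True}


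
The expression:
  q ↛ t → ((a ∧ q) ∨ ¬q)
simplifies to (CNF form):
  a ∨ t ∨ ¬q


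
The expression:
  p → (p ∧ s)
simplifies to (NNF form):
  s ∨ ¬p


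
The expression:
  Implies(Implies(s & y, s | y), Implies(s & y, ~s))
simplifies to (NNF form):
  ~s | ~y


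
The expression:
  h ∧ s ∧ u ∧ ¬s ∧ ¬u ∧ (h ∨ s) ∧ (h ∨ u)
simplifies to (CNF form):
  False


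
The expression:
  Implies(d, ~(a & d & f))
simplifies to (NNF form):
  ~a | ~d | ~f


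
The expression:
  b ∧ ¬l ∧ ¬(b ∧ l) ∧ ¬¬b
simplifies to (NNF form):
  b ∧ ¬l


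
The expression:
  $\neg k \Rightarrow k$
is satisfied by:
  {k: True}


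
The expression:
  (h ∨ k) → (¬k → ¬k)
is always true.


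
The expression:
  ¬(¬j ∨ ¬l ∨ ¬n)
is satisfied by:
  {j: True, n: True, l: True}


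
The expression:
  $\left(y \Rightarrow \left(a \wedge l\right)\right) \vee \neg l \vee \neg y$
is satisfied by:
  {a: True, l: False, y: False}
  {l: False, y: False, a: False}
  {a: True, y: True, l: False}
  {y: True, l: False, a: False}
  {a: True, l: True, y: False}
  {l: True, a: False, y: False}
  {a: True, y: True, l: True}


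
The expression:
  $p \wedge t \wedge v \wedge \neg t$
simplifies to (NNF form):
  $\text{False}$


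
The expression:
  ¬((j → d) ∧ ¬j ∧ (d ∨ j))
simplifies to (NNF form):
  j ∨ ¬d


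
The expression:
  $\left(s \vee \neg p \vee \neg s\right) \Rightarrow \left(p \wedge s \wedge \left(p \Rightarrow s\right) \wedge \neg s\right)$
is never true.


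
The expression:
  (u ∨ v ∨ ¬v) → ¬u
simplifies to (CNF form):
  ¬u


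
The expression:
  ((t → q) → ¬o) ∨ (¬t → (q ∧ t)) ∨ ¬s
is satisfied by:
  {t: True, s: False, o: False}
  {s: False, o: False, t: False}
  {t: True, o: True, s: False}
  {o: True, s: False, t: False}
  {t: True, s: True, o: False}
  {s: True, t: False, o: False}
  {t: True, o: True, s: True}


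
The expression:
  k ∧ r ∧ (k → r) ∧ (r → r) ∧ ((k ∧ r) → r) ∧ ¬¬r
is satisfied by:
  {r: True, k: True}


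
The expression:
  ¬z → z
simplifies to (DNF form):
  z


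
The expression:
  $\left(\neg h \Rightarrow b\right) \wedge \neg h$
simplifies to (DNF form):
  $b \wedge \neg h$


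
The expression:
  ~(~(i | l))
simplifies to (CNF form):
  i | l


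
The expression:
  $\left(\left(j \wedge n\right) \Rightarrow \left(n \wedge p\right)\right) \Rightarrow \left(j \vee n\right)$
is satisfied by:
  {n: True, j: True}
  {n: True, j: False}
  {j: True, n: False}


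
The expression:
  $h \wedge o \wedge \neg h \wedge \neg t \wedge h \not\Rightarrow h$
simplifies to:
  $\text{False}$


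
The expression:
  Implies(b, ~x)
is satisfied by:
  {x: False, b: False}
  {b: True, x: False}
  {x: True, b: False}


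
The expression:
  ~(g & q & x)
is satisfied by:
  {g: False, q: False, x: False}
  {x: True, g: False, q: False}
  {q: True, g: False, x: False}
  {x: True, q: True, g: False}
  {g: True, x: False, q: False}
  {x: True, g: True, q: False}
  {q: True, g: True, x: False}


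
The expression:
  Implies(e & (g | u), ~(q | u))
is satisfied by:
  {u: False, g: False, e: False, q: False}
  {q: True, u: False, g: False, e: False}
  {g: True, q: False, u: False, e: False}
  {q: True, g: True, u: False, e: False}
  {u: True, q: False, g: False, e: False}
  {q: True, u: True, g: False, e: False}
  {g: True, u: True, q: False, e: False}
  {q: True, g: True, u: True, e: False}
  {e: True, q: False, u: False, g: False}
  {e: True, q: True, u: False, g: False}
  {e: True, g: True, q: False, u: False}


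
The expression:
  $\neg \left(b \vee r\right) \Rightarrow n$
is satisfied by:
  {r: True, n: True, b: True}
  {r: True, n: True, b: False}
  {r: True, b: True, n: False}
  {r: True, b: False, n: False}
  {n: True, b: True, r: False}
  {n: True, b: False, r: False}
  {b: True, n: False, r: False}


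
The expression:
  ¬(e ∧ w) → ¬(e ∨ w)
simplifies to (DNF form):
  (e ∧ w) ∨ (¬e ∧ ¬w)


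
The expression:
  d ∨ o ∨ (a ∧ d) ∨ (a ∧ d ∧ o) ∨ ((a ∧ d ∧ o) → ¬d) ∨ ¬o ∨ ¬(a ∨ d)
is always true.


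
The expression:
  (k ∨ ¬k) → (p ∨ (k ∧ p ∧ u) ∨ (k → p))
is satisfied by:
  {p: True, k: False}
  {k: False, p: False}
  {k: True, p: True}


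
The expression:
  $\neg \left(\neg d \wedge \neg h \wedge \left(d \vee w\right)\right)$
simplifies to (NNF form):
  $d \vee h \vee \neg w$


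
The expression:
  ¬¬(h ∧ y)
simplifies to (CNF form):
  h ∧ y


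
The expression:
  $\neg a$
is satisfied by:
  {a: False}


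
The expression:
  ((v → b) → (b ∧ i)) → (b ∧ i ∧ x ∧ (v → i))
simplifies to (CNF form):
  (b ∨ ¬b) ∧ (b ∨ ¬v) ∧ (b ∨ x ∨ ¬b) ∧ (b ∨ x ∨ ¬v) ∧ (b ∨ ¬b ∨ ¬i) ∧ (b ∨ ¬i ∨ ¬v) ∧ (x ∨ ¬b ∨ ¬i) ∧ (x ∨ ¬i ∨ ¬v)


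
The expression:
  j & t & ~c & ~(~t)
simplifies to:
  j & t & ~c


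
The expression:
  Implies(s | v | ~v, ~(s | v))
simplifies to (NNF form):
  ~s & ~v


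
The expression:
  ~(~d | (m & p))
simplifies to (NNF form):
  d & (~m | ~p)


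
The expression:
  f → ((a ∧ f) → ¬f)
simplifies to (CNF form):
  ¬a ∨ ¬f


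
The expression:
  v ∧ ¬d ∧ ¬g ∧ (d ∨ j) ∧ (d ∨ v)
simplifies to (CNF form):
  j ∧ v ∧ ¬d ∧ ¬g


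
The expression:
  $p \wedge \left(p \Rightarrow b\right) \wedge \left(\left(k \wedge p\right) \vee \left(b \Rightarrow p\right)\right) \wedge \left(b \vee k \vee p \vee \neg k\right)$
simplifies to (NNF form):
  $b \wedge p$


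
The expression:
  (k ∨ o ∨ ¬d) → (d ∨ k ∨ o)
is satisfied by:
  {k: True, d: True, o: True}
  {k: True, d: True, o: False}
  {k: True, o: True, d: False}
  {k: True, o: False, d: False}
  {d: True, o: True, k: False}
  {d: True, o: False, k: False}
  {o: True, d: False, k: False}


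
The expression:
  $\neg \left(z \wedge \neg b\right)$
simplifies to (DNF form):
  $b \vee \neg z$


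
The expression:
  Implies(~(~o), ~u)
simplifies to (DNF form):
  ~o | ~u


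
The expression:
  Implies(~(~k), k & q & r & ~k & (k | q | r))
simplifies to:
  ~k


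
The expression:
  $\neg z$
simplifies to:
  $\neg z$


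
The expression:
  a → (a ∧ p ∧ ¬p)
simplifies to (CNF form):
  ¬a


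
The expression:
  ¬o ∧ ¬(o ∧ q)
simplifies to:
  ¬o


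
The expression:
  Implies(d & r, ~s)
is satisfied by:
  {s: False, d: False, r: False}
  {r: True, s: False, d: False}
  {d: True, s: False, r: False}
  {r: True, d: True, s: False}
  {s: True, r: False, d: False}
  {r: True, s: True, d: False}
  {d: True, s: True, r: False}


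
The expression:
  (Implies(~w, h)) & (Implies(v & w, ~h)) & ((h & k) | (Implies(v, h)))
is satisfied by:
  {h: True, w: False, v: False}
  {v: True, h: True, w: False}
  {h: True, w: True, v: False}
  {w: True, v: False, h: False}


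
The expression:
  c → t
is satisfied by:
  {t: True, c: False}
  {c: False, t: False}
  {c: True, t: True}


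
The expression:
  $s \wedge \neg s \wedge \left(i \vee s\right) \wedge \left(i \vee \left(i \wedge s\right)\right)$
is never true.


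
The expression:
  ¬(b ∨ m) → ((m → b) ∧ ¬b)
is always true.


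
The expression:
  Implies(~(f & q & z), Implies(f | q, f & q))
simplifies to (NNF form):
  (f & q) | (~f & ~q)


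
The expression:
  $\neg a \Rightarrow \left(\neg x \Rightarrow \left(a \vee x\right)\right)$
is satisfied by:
  {a: True, x: True}
  {a: True, x: False}
  {x: True, a: False}


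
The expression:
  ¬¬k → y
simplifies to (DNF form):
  y ∨ ¬k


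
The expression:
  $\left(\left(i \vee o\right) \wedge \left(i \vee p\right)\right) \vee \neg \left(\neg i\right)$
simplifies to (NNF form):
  $i \vee \left(o \wedge p\right)$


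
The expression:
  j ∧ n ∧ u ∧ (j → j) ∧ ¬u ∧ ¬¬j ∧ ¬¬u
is never true.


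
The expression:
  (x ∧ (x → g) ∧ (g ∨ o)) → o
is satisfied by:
  {o: True, g: False, x: False}
  {g: False, x: False, o: False}
  {x: True, o: True, g: False}
  {x: True, g: False, o: False}
  {o: True, g: True, x: False}
  {g: True, o: False, x: False}
  {x: True, g: True, o: True}


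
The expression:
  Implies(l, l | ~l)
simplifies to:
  True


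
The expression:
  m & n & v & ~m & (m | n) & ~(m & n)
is never true.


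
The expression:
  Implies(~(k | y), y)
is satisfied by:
  {y: True, k: True}
  {y: True, k: False}
  {k: True, y: False}


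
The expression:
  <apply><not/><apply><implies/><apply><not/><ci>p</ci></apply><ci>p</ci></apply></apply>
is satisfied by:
  {p: False}


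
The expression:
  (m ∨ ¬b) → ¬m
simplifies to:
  ¬m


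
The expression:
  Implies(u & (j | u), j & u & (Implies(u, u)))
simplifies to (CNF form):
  j | ~u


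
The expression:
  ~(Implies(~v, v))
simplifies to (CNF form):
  ~v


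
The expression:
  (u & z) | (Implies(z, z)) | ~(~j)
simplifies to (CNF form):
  True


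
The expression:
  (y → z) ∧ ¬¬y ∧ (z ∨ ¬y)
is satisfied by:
  {z: True, y: True}


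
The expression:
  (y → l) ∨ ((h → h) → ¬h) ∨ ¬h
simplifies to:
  l ∨ ¬h ∨ ¬y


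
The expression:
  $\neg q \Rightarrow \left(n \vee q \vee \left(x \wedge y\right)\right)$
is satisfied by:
  {n: True, y: True, q: True, x: True}
  {n: True, y: True, q: True, x: False}
  {n: True, q: True, x: True, y: False}
  {n: True, q: True, x: False, y: False}
  {n: True, y: True, x: True, q: False}
  {n: True, y: True, x: False, q: False}
  {n: True, x: True, q: False, y: False}
  {n: True, x: False, q: False, y: False}
  {y: True, q: True, x: True, n: False}
  {y: True, q: True, x: False, n: False}
  {q: True, x: True, n: False, y: False}
  {q: True, n: False, x: False, y: False}
  {y: True, x: True, n: False, q: False}
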